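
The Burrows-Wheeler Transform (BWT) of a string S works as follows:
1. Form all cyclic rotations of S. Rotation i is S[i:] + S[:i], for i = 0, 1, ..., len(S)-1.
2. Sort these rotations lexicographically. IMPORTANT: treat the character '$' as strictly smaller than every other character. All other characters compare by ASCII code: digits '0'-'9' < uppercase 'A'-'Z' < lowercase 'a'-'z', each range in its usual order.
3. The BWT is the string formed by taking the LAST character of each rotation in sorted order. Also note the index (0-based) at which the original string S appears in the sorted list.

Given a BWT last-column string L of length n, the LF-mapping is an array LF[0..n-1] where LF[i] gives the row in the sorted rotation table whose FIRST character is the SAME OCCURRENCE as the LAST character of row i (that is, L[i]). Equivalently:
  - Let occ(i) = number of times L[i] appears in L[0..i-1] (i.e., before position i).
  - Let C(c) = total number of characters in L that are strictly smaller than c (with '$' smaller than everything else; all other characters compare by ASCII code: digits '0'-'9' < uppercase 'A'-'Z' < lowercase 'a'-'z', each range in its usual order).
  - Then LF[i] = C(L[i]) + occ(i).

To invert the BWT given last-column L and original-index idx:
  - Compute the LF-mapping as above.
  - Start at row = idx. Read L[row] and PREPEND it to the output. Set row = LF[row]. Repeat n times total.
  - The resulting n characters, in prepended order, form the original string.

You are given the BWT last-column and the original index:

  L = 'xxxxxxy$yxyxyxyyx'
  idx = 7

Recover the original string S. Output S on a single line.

Answer: xxyxyyyyxyxxxxxx$

Derivation:
LF mapping: 1 2 3 4 5 6 11 0 12 7 13 8 14 9 15 16 10
Walk LF starting at row 7, prepending L[row]:
  step 1: row=7, L[7]='$', prepend. Next row=LF[7]=0
  step 2: row=0, L[0]='x', prepend. Next row=LF[0]=1
  step 3: row=1, L[1]='x', prepend. Next row=LF[1]=2
  step 4: row=2, L[2]='x', prepend. Next row=LF[2]=3
  step 5: row=3, L[3]='x', prepend. Next row=LF[3]=4
  step 6: row=4, L[4]='x', prepend. Next row=LF[4]=5
  step 7: row=5, L[5]='x', prepend. Next row=LF[5]=6
  step 8: row=6, L[6]='y', prepend. Next row=LF[6]=11
  step 9: row=11, L[11]='x', prepend. Next row=LF[11]=8
  step 10: row=8, L[8]='y', prepend. Next row=LF[8]=12
  step 11: row=12, L[12]='y', prepend. Next row=LF[12]=14
  step 12: row=14, L[14]='y', prepend. Next row=LF[14]=15
  step 13: row=15, L[15]='y', prepend. Next row=LF[15]=16
  step 14: row=16, L[16]='x', prepend. Next row=LF[16]=10
  step 15: row=10, L[10]='y', prepend. Next row=LF[10]=13
  step 16: row=13, L[13]='x', prepend. Next row=LF[13]=9
  step 17: row=9, L[9]='x', prepend. Next row=LF[9]=7
Reversed output: xxyxyyyyxyxxxxxx$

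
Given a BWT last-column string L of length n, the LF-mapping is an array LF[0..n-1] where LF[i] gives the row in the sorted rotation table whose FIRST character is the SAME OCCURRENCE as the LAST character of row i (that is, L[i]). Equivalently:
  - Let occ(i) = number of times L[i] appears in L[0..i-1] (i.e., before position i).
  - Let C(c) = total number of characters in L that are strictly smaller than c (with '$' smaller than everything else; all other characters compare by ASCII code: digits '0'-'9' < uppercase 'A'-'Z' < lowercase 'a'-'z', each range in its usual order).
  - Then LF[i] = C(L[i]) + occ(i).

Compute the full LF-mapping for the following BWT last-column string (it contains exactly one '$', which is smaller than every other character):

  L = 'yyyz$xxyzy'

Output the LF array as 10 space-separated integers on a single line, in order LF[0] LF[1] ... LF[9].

Answer: 3 4 5 8 0 1 2 6 9 7

Derivation:
Char counts: '$':1, 'x':2, 'y':5, 'z':2
C (first-col start): C('$')=0, C('x')=1, C('y')=3, C('z')=8
L[0]='y': occ=0, LF[0]=C('y')+0=3+0=3
L[1]='y': occ=1, LF[1]=C('y')+1=3+1=4
L[2]='y': occ=2, LF[2]=C('y')+2=3+2=5
L[3]='z': occ=0, LF[3]=C('z')+0=8+0=8
L[4]='$': occ=0, LF[4]=C('$')+0=0+0=0
L[5]='x': occ=0, LF[5]=C('x')+0=1+0=1
L[6]='x': occ=1, LF[6]=C('x')+1=1+1=2
L[7]='y': occ=3, LF[7]=C('y')+3=3+3=6
L[8]='z': occ=1, LF[8]=C('z')+1=8+1=9
L[9]='y': occ=4, LF[9]=C('y')+4=3+4=7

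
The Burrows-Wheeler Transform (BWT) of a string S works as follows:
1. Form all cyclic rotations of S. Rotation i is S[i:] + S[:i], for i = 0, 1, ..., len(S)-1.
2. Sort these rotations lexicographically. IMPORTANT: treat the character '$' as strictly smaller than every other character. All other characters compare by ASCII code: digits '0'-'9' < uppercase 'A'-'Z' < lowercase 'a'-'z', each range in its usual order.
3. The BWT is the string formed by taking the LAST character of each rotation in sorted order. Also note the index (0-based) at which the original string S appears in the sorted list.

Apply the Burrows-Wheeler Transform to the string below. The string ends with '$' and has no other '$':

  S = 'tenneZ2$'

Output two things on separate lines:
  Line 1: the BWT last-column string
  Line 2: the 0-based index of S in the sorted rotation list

All 8 rotations (rotation i = S[i:]+S[:i]):
  rot[0] = tenneZ2$
  rot[1] = enneZ2$t
  rot[2] = nneZ2$te
  rot[3] = neZ2$ten
  rot[4] = eZ2$tenn
  rot[5] = Z2$tenne
  rot[6] = 2$tenneZ
  rot[7] = $tenneZ2
Sorted (with $ < everything):
  sorted[0] = $tenneZ2  (last char: '2')
  sorted[1] = 2$tenneZ  (last char: 'Z')
  sorted[2] = Z2$tenne  (last char: 'e')
  sorted[3] = eZ2$tenn  (last char: 'n')
  sorted[4] = enneZ2$t  (last char: 't')
  sorted[5] = neZ2$ten  (last char: 'n')
  sorted[6] = nneZ2$te  (last char: 'e')
  sorted[7] = tenneZ2$  (last char: '$')
Last column: 2Zentne$
Original string S is at sorted index 7

Answer: 2Zentne$
7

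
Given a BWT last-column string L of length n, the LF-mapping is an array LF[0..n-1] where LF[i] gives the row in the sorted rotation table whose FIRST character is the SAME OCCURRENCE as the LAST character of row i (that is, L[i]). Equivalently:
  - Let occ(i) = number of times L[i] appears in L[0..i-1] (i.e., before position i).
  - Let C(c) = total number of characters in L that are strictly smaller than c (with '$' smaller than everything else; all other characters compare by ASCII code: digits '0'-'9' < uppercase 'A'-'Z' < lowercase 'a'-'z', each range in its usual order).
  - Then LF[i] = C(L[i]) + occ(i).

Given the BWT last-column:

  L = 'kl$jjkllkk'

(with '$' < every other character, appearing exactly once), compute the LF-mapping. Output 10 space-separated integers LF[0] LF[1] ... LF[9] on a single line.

Answer: 3 7 0 1 2 4 8 9 5 6

Derivation:
Char counts: '$':1, 'j':2, 'k':4, 'l':3
C (first-col start): C('$')=0, C('j')=1, C('k')=3, C('l')=7
L[0]='k': occ=0, LF[0]=C('k')+0=3+0=3
L[1]='l': occ=0, LF[1]=C('l')+0=7+0=7
L[2]='$': occ=0, LF[2]=C('$')+0=0+0=0
L[3]='j': occ=0, LF[3]=C('j')+0=1+0=1
L[4]='j': occ=1, LF[4]=C('j')+1=1+1=2
L[5]='k': occ=1, LF[5]=C('k')+1=3+1=4
L[6]='l': occ=1, LF[6]=C('l')+1=7+1=8
L[7]='l': occ=2, LF[7]=C('l')+2=7+2=9
L[8]='k': occ=2, LF[8]=C('k')+2=3+2=5
L[9]='k': occ=3, LF[9]=C('k')+3=3+3=6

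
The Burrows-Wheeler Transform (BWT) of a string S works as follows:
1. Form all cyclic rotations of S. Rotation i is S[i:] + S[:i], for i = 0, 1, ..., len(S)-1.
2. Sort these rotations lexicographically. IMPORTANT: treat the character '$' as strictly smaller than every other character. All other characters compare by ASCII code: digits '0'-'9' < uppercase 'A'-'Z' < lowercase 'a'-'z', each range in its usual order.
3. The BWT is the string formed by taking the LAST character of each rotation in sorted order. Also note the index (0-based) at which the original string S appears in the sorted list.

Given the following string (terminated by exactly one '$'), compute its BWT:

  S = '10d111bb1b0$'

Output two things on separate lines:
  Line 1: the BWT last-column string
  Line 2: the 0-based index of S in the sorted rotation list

Answer: 0b1$d1b11b10
3

Derivation:
All 12 rotations (rotation i = S[i:]+S[:i]):
  rot[0] = 10d111bb1b0$
  rot[1] = 0d111bb1b0$1
  rot[2] = d111bb1b0$10
  rot[3] = 111bb1b0$10d
  rot[4] = 11bb1b0$10d1
  rot[5] = 1bb1b0$10d11
  rot[6] = bb1b0$10d111
  rot[7] = b1b0$10d111b
  rot[8] = 1b0$10d111bb
  rot[9] = b0$10d111bb1
  rot[10] = 0$10d111bb1b
  rot[11] = $10d111bb1b0
Sorted (with $ < everything):
  sorted[0] = $10d111bb1b0  (last char: '0')
  sorted[1] = 0$10d111bb1b  (last char: 'b')
  sorted[2] = 0d111bb1b0$1  (last char: '1')
  sorted[3] = 10d111bb1b0$  (last char: '$')
  sorted[4] = 111bb1b0$10d  (last char: 'd')
  sorted[5] = 11bb1b0$10d1  (last char: '1')
  sorted[6] = 1b0$10d111bb  (last char: 'b')
  sorted[7] = 1bb1b0$10d11  (last char: '1')
  sorted[8] = b0$10d111bb1  (last char: '1')
  sorted[9] = b1b0$10d111b  (last char: 'b')
  sorted[10] = bb1b0$10d111  (last char: '1')
  sorted[11] = d111bb1b0$10  (last char: '0')
Last column: 0b1$d1b11b10
Original string S is at sorted index 3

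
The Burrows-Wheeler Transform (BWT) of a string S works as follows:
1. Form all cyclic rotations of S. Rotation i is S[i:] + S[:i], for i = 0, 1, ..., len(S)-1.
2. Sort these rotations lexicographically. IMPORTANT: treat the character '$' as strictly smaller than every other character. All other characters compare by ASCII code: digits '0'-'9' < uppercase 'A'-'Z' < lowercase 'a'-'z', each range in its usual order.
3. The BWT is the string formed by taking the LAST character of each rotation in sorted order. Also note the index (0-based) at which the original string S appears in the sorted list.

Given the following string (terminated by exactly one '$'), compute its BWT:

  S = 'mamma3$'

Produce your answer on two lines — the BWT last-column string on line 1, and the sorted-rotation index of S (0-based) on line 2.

Answer: 3ammm$a
5

Derivation:
All 7 rotations (rotation i = S[i:]+S[:i]):
  rot[0] = mamma3$
  rot[1] = amma3$m
  rot[2] = mma3$ma
  rot[3] = ma3$mam
  rot[4] = a3$mamm
  rot[5] = 3$mamma
  rot[6] = $mamma3
Sorted (with $ < everything):
  sorted[0] = $mamma3  (last char: '3')
  sorted[1] = 3$mamma  (last char: 'a')
  sorted[2] = a3$mamm  (last char: 'm')
  sorted[3] = amma3$m  (last char: 'm')
  sorted[4] = ma3$mam  (last char: 'm')
  sorted[5] = mamma3$  (last char: '$')
  sorted[6] = mma3$ma  (last char: 'a')
Last column: 3ammm$a
Original string S is at sorted index 5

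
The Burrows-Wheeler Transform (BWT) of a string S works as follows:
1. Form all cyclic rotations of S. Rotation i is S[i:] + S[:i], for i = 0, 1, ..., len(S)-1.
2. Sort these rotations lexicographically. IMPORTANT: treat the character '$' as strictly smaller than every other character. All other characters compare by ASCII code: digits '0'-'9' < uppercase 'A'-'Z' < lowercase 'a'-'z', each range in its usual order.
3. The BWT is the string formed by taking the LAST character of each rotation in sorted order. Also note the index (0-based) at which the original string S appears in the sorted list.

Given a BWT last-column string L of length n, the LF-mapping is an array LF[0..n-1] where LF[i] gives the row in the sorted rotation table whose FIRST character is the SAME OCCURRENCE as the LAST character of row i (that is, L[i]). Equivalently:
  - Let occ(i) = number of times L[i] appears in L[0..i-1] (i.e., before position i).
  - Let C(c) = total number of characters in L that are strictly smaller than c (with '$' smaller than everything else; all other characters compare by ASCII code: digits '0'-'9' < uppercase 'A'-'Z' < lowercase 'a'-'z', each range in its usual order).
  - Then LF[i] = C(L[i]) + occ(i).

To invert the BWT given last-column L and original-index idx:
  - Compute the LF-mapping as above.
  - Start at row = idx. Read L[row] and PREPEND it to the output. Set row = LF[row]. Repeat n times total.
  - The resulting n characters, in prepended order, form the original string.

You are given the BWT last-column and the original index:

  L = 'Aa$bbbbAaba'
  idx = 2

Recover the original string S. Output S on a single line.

Answer: AbababbbaA$

Derivation:
LF mapping: 1 3 0 6 7 8 9 2 4 10 5
Walk LF starting at row 2, prepending L[row]:
  step 1: row=2, L[2]='$', prepend. Next row=LF[2]=0
  step 2: row=0, L[0]='A', prepend. Next row=LF[0]=1
  step 3: row=1, L[1]='a', prepend. Next row=LF[1]=3
  step 4: row=3, L[3]='b', prepend. Next row=LF[3]=6
  step 5: row=6, L[6]='b', prepend. Next row=LF[6]=9
  step 6: row=9, L[9]='b', prepend. Next row=LF[9]=10
  step 7: row=10, L[10]='a', prepend. Next row=LF[10]=5
  step 8: row=5, L[5]='b', prepend. Next row=LF[5]=8
  step 9: row=8, L[8]='a', prepend. Next row=LF[8]=4
  step 10: row=4, L[4]='b', prepend. Next row=LF[4]=7
  step 11: row=7, L[7]='A', prepend. Next row=LF[7]=2
Reversed output: AbababbbaA$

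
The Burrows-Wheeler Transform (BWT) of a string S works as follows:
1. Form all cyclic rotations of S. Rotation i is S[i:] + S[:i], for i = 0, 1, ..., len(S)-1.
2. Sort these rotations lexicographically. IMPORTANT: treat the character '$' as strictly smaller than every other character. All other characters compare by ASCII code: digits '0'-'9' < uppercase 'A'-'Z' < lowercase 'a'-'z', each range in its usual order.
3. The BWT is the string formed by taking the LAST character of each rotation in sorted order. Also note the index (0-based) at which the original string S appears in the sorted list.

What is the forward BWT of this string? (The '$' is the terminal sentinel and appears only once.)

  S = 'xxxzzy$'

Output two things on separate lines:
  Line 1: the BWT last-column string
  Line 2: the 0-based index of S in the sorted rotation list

Answer: y$xxzzx
1

Derivation:
All 7 rotations (rotation i = S[i:]+S[:i]):
  rot[0] = xxxzzy$
  rot[1] = xxzzy$x
  rot[2] = xzzy$xx
  rot[3] = zzy$xxx
  rot[4] = zy$xxxz
  rot[5] = y$xxxzz
  rot[6] = $xxxzzy
Sorted (with $ < everything):
  sorted[0] = $xxxzzy  (last char: 'y')
  sorted[1] = xxxzzy$  (last char: '$')
  sorted[2] = xxzzy$x  (last char: 'x')
  sorted[3] = xzzy$xx  (last char: 'x')
  sorted[4] = y$xxxzz  (last char: 'z')
  sorted[5] = zy$xxxz  (last char: 'z')
  sorted[6] = zzy$xxx  (last char: 'x')
Last column: y$xxzzx
Original string S is at sorted index 1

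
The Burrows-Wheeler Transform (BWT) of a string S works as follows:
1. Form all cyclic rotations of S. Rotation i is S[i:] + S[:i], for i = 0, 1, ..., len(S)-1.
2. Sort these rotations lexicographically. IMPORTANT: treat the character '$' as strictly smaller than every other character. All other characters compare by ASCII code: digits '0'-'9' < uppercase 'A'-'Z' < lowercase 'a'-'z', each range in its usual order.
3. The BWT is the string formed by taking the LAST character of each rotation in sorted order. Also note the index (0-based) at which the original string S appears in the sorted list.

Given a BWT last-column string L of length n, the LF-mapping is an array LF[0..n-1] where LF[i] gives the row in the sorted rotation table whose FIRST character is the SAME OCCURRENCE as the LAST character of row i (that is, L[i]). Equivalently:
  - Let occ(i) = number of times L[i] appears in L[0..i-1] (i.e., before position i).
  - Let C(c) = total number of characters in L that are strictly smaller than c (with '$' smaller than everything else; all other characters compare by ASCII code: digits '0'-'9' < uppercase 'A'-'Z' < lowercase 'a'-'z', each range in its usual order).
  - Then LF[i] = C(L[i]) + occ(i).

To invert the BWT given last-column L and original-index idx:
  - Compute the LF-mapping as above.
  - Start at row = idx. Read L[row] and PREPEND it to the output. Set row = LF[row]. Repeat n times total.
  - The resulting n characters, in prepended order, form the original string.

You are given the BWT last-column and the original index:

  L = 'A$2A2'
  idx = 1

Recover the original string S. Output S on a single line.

Answer: 22AA$

Derivation:
LF mapping: 3 0 1 4 2
Walk LF starting at row 1, prepending L[row]:
  step 1: row=1, L[1]='$', prepend. Next row=LF[1]=0
  step 2: row=0, L[0]='A', prepend. Next row=LF[0]=3
  step 3: row=3, L[3]='A', prepend. Next row=LF[3]=4
  step 4: row=4, L[4]='2', prepend. Next row=LF[4]=2
  step 5: row=2, L[2]='2', prepend. Next row=LF[2]=1
Reversed output: 22AA$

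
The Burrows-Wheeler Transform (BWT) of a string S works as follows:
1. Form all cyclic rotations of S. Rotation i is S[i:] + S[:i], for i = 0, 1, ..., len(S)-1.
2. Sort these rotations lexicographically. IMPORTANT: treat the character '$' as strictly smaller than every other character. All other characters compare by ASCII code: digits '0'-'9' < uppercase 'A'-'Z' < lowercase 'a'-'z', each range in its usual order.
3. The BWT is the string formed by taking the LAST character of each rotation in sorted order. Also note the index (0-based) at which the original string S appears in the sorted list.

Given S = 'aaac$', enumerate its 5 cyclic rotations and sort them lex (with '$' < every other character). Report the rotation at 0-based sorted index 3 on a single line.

Answer: ac$aa

Derivation:
All 5 rotations (rotation i = S[i:]+S[:i]):
  rot[0] = aaac$
  rot[1] = aac$a
  rot[2] = ac$aa
  rot[3] = c$aaa
  rot[4] = $aaac
Sorted (with $ < everything):
  sorted[0] = $aaac
  sorted[1] = aaac$
  sorted[2] = aac$a
  sorted[3] = ac$aa
  sorted[4] = c$aaa
sorted[3] = ac$aa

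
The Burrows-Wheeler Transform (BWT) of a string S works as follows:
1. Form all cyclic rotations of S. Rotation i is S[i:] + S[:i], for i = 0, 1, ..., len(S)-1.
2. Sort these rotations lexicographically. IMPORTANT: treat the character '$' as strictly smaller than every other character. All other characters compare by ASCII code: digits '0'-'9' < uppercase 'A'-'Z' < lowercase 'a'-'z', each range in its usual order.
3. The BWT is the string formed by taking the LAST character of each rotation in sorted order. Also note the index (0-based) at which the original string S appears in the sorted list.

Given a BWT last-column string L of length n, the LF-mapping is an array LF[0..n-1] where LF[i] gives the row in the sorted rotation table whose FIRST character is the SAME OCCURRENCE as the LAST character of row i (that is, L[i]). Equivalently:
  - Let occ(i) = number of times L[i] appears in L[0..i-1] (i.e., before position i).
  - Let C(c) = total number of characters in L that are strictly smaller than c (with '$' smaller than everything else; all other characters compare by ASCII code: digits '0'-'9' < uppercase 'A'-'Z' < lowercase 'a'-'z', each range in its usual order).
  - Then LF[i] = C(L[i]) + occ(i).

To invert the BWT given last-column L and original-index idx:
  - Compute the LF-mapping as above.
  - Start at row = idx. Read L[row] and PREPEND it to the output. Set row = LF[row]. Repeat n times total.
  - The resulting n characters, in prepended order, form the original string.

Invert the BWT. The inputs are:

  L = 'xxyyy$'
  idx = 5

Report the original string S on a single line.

Answer: yyyxx$

Derivation:
LF mapping: 1 2 3 4 5 0
Walk LF starting at row 5, prepending L[row]:
  step 1: row=5, L[5]='$', prepend. Next row=LF[5]=0
  step 2: row=0, L[0]='x', prepend. Next row=LF[0]=1
  step 3: row=1, L[1]='x', prepend. Next row=LF[1]=2
  step 4: row=2, L[2]='y', prepend. Next row=LF[2]=3
  step 5: row=3, L[3]='y', prepend. Next row=LF[3]=4
  step 6: row=4, L[4]='y', prepend. Next row=LF[4]=5
Reversed output: yyyxx$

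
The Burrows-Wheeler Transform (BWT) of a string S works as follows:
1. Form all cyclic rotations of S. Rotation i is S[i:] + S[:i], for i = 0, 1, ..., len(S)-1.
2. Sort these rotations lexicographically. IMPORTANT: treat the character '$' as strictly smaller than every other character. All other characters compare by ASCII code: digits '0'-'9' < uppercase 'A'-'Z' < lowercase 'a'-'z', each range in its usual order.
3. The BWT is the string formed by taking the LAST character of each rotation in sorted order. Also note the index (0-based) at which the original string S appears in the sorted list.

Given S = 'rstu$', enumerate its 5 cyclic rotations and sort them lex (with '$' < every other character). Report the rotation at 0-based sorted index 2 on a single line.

Answer: stu$r

Derivation:
All 5 rotations (rotation i = S[i:]+S[:i]):
  rot[0] = rstu$
  rot[1] = stu$r
  rot[2] = tu$rs
  rot[3] = u$rst
  rot[4] = $rstu
Sorted (with $ < everything):
  sorted[0] = $rstu
  sorted[1] = rstu$
  sorted[2] = stu$r
  sorted[3] = tu$rs
  sorted[4] = u$rst
sorted[2] = stu$r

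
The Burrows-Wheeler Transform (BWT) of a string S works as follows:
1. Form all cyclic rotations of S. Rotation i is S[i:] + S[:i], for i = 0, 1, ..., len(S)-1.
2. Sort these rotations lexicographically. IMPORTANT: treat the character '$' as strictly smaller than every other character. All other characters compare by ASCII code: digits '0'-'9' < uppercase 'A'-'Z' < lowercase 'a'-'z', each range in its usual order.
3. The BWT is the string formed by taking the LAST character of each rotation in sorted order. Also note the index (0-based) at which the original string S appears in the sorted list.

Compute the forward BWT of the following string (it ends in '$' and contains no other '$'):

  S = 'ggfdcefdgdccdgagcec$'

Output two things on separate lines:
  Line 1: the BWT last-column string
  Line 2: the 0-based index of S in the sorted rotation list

All 20 rotations (rotation i = S[i:]+S[:i]):
  rot[0] = ggfdcefdgdccdgagcec$
  rot[1] = gfdcefdgdccdgagcec$g
  rot[2] = fdcefdgdccdgagcec$gg
  rot[3] = dcefdgdccdgagcec$ggf
  rot[4] = cefdgdccdgagcec$ggfd
  rot[5] = efdgdccdgagcec$ggfdc
  rot[6] = fdgdccdgagcec$ggfdce
  rot[7] = dgdccdgagcec$ggfdcef
  rot[8] = gdccdgagcec$ggfdcefd
  rot[9] = dccdgagcec$ggfdcefdg
  rot[10] = ccdgagcec$ggfdcefdgd
  rot[11] = cdgagcec$ggfdcefdgdc
  rot[12] = dgagcec$ggfdcefdgdcc
  rot[13] = gagcec$ggfdcefdgdccd
  rot[14] = agcec$ggfdcefdgdccdg
  rot[15] = gcec$ggfdcefdgdccdga
  rot[16] = cec$ggfdcefdgdccdgag
  rot[17] = ec$ggfdcefdgdccdgagc
  rot[18] = c$ggfdcefdgdccdgagce
  rot[19] = $ggfdcefdgdccdgagcec
Sorted (with $ < everything):
  sorted[0] = $ggfdcefdgdccdgagcec  (last char: 'c')
  sorted[1] = agcec$ggfdcefdgdccdg  (last char: 'g')
  sorted[2] = c$ggfdcefdgdccdgagce  (last char: 'e')
  sorted[3] = ccdgagcec$ggfdcefdgd  (last char: 'd')
  sorted[4] = cdgagcec$ggfdcefdgdc  (last char: 'c')
  sorted[5] = cec$ggfdcefdgdccdgag  (last char: 'g')
  sorted[6] = cefdgdccdgagcec$ggfd  (last char: 'd')
  sorted[7] = dccdgagcec$ggfdcefdg  (last char: 'g')
  sorted[8] = dcefdgdccdgagcec$ggf  (last char: 'f')
  sorted[9] = dgagcec$ggfdcefdgdcc  (last char: 'c')
  sorted[10] = dgdccdgagcec$ggfdcef  (last char: 'f')
  sorted[11] = ec$ggfdcefdgdccdgagc  (last char: 'c')
  sorted[12] = efdgdccdgagcec$ggfdc  (last char: 'c')
  sorted[13] = fdcefdgdccdgagcec$gg  (last char: 'g')
  sorted[14] = fdgdccdgagcec$ggfdce  (last char: 'e')
  sorted[15] = gagcec$ggfdcefdgdccd  (last char: 'd')
  sorted[16] = gcec$ggfdcefdgdccdga  (last char: 'a')
  sorted[17] = gdccdgagcec$ggfdcefd  (last char: 'd')
  sorted[18] = gfdcefdgdccdgagcec$g  (last char: 'g')
  sorted[19] = ggfdcefdgdccdgagcec$  (last char: '$')
Last column: cgedcgdgfcfccgedadg$
Original string S is at sorted index 19

Answer: cgedcgdgfcfccgedadg$
19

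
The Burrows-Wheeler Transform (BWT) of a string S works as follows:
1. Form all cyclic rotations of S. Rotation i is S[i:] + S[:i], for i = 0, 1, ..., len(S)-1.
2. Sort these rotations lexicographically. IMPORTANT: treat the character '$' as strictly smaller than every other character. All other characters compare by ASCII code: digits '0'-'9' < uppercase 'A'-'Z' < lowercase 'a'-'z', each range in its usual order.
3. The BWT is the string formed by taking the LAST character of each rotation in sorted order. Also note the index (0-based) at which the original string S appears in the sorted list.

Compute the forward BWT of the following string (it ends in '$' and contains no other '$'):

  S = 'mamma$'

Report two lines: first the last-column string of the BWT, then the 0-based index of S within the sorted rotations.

Answer: ammm$a
4

Derivation:
All 6 rotations (rotation i = S[i:]+S[:i]):
  rot[0] = mamma$
  rot[1] = amma$m
  rot[2] = mma$ma
  rot[3] = ma$mam
  rot[4] = a$mamm
  rot[5] = $mamma
Sorted (with $ < everything):
  sorted[0] = $mamma  (last char: 'a')
  sorted[1] = a$mamm  (last char: 'm')
  sorted[2] = amma$m  (last char: 'm')
  sorted[3] = ma$mam  (last char: 'm')
  sorted[4] = mamma$  (last char: '$')
  sorted[5] = mma$ma  (last char: 'a')
Last column: ammm$a
Original string S is at sorted index 4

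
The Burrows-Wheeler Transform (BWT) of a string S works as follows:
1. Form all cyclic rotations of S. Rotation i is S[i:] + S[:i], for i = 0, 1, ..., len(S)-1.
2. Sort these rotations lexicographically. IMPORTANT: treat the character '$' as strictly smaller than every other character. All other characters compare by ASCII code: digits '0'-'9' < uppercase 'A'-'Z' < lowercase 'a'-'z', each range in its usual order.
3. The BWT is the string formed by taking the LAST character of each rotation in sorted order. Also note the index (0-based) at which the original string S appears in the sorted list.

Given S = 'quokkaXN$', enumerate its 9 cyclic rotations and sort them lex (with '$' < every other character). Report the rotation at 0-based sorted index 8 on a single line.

All 9 rotations (rotation i = S[i:]+S[:i]):
  rot[0] = quokkaXN$
  rot[1] = uokkaXN$q
  rot[2] = okkaXN$qu
  rot[3] = kkaXN$quo
  rot[4] = kaXN$quok
  rot[5] = aXN$quokk
  rot[6] = XN$quokka
  rot[7] = N$quokkaX
  rot[8] = $quokkaXN
Sorted (with $ < everything):
  sorted[0] = $quokkaXN
  sorted[1] = N$quokkaX
  sorted[2] = XN$quokka
  sorted[3] = aXN$quokk
  sorted[4] = kaXN$quok
  sorted[5] = kkaXN$quo
  sorted[6] = okkaXN$qu
  sorted[7] = quokkaXN$
  sorted[8] = uokkaXN$q
sorted[8] = uokkaXN$q

Answer: uokkaXN$q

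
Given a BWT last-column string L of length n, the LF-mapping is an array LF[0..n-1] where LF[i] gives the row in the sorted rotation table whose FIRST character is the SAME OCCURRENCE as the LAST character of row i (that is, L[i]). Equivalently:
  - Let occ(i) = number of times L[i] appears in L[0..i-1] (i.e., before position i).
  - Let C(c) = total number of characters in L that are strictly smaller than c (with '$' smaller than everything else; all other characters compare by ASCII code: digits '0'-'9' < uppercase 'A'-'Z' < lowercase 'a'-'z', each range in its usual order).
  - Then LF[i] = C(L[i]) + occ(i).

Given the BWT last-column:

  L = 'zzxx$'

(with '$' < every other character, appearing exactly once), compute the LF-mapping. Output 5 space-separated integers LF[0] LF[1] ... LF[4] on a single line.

Answer: 3 4 1 2 0

Derivation:
Char counts: '$':1, 'x':2, 'z':2
C (first-col start): C('$')=0, C('x')=1, C('z')=3
L[0]='z': occ=0, LF[0]=C('z')+0=3+0=3
L[1]='z': occ=1, LF[1]=C('z')+1=3+1=4
L[2]='x': occ=0, LF[2]=C('x')+0=1+0=1
L[3]='x': occ=1, LF[3]=C('x')+1=1+1=2
L[4]='$': occ=0, LF[4]=C('$')+0=0+0=0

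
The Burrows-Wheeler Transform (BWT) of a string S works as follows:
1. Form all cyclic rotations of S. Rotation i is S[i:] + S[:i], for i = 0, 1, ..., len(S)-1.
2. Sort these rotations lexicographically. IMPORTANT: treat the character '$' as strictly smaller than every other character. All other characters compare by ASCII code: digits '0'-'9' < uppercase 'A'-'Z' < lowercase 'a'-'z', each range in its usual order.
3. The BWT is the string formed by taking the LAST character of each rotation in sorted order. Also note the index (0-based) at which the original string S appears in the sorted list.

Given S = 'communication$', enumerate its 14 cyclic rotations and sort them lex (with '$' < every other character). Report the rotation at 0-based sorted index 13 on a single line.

Answer: unication$comm

Derivation:
All 14 rotations (rotation i = S[i:]+S[:i]):
  rot[0] = communication$
  rot[1] = ommunication$c
  rot[2] = mmunication$co
  rot[3] = munication$com
  rot[4] = unication$comm
  rot[5] = nication$commu
  rot[6] = ication$commun
  rot[7] = cation$communi
  rot[8] = ation$communic
  rot[9] = tion$communica
  rot[10] = ion$communicat
  rot[11] = on$communicati
  rot[12] = n$communicatio
  rot[13] = $communication
Sorted (with $ < everything):
  sorted[0] = $communication
  sorted[1] = ation$communic
  sorted[2] = cation$communi
  sorted[3] = communication$
  sorted[4] = ication$commun
  sorted[5] = ion$communicat
  sorted[6] = mmunication$co
  sorted[7] = munication$com
  sorted[8] = n$communicatio
  sorted[9] = nication$commu
  sorted[10] = ommunication$c
  sorted[11] = on$communicati
  sorted[12] = tion$communica
  sorted[13] = unication$comm
sorted[13] = unication$comm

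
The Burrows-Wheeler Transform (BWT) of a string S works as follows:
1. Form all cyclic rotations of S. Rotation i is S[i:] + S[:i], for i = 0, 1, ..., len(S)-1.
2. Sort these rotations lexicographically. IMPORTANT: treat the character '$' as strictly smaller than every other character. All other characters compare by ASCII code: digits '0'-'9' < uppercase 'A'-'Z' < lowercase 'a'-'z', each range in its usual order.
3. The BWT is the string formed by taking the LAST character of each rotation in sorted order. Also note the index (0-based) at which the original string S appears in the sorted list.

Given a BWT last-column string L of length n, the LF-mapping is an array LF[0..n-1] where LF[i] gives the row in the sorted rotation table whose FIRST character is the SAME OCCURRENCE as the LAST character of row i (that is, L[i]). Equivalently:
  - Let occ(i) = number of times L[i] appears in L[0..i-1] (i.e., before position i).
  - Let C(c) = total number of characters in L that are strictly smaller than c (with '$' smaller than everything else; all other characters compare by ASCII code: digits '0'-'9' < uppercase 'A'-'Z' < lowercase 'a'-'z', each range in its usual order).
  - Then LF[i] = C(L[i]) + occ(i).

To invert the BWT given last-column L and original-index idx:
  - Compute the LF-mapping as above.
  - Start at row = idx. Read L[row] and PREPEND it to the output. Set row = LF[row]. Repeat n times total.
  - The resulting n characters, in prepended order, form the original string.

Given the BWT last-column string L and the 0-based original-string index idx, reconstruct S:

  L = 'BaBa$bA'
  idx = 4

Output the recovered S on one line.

LF mapping: 2 4 3 5 0 6 1
Walk LF starting at row 4, prepending L[row]:
  step 1: row=4, L[4]='$', prepend. Next row=LF[4]=0
  step 2: row=0, L[0]='B', prepend. Next row=LF[0]=2
  step 3: row=2, L[2]='B', prepend. Next row=LF[2]=3
  step 4: row=3, L[3]='a', prepend. Next row=LF[3]=5
  step 5: row=5, L[5]='b', prepend. Next row=LF[5]=6
  step 6: row=6, L[6]='A', prepend. Next row=LF[6]=1
  step 7: row=1, L[1]='a', prepend. Next row=LF[1]=4
Reversed output: aAbaBB$

Answer: aAbaBB$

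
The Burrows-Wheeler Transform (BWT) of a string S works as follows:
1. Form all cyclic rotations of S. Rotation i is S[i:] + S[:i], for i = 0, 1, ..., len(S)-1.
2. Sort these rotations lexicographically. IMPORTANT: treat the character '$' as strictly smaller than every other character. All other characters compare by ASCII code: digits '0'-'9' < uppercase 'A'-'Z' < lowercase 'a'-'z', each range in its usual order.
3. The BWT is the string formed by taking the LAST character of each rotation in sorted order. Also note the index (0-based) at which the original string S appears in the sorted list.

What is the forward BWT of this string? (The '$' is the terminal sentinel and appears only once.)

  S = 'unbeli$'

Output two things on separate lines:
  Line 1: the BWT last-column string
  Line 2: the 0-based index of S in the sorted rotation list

All 7 rotations (rotation i = S[i:]+S[:i]):
  rot[0] = unbeli$
  rot[1] = nbeli$u
  rot[2] = beli$un
  rot[3] = eli$unb
  rot[4] = li$unbe
  rot[5] = i$unbel
  rot[6] = $unbeli
Sorted (with $ < everything):
  sorted[0] = $unbeli  (last char: 'i')
  sorted[1] = beli$un  (last char: 'n')
  sorted[2] = eli$unb  (last char: 'b')
  sorted[3] = i$unbel  (last char: 'l')
  sorted[4] = li$unbe  (last char: 'e')
  sorted[5] = nbeli$u  (last char: 'u')
  sorted[6] = unbeli$  (last char: '$')
Last column: inbleu$
Original string S is at sorted index 6

Answer: inbleu$
6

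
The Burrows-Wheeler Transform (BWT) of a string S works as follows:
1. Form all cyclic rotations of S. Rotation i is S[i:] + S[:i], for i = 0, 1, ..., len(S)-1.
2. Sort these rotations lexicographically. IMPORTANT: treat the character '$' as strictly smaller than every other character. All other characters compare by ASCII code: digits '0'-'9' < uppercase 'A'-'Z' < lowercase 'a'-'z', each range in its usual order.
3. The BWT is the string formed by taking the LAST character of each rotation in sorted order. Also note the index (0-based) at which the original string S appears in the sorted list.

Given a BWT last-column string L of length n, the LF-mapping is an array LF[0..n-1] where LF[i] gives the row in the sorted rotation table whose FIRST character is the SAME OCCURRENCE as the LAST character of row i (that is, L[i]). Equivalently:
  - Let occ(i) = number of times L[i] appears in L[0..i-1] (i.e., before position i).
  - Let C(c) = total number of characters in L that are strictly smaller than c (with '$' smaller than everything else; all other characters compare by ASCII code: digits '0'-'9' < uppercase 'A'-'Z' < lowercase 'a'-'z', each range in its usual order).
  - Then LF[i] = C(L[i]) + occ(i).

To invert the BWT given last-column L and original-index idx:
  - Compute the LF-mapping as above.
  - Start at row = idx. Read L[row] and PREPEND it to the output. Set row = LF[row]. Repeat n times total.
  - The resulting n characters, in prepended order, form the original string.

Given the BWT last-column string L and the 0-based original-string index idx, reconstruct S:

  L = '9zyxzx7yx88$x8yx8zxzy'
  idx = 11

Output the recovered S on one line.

LF mapping: 6 17 13 7 18 8 1 14 9 2 3 0 10 4 15 11 5 19 12 20 16
Walk LF starting at row 11, prepending L[row]:
  step 1: row=11, L[11]='$', prepend. Next row=LF[11]=0
  step 2: row=0, L[0]='9', prepend. Next row=LF[0]=6
  step 3: row=6, L[6]='7', prepend. Next row=LF[6]=1
  step 4: row=1, L[1]='z', prepend. Next row=LF[1]=17
  step 5: row=17, L[17]='z', prepend. Next row=LF[17]=19
  step 6: row=19, L[19]='z', prepend. Next row=LF[19]=20
  step 7: row=20, L[20]='y', prepend. Next row=LF[20]=16
  step 8: row=16, L[16]='8', prepend. Next row=LF[16]=5
  step 9: row=5, L[5]='x', prepend. Next row=LF[5]=8
  step 10: row=8, L[8]='x', prepend. Next row=LF[8]=9
  step 11: row=9, L[9]='8', prepend. Next row=LF[9]=2
  step 12: row=2, L[2]='y', prepend. Next row=LF[2]=13
  step 13: row=13, L[13]='8', prepend. Next row=LF[13]=4
  step 14: row=4, L[4]='z', prepend. Next row=LF[4]=18
  step 15: row=18, L[18]='x', prepend. Next row=LF[18]=12
  step 16: row=12, L[12]='x', prepend. Next row=LF[12]=10
  step 17: row=10, L[10]='8', prepend. Next row=LF[10]=3
  step 18: row=3, L[3]='x', prepend. Next row=LF[3]=7
  step 19: row=7, L[7]='y', prepend. Next row=LF[7]=14
  step 20: row=14, L[14]='y', prepend. Next row=LF[14]=15
  step 21: row=15, L[15]='x', prepend. Next row=LF[15]=11
Reversed output: xyyx8xxz8y8xx8yzzz79$

Answer: xyyx8xxz8y8xx8yzzz79$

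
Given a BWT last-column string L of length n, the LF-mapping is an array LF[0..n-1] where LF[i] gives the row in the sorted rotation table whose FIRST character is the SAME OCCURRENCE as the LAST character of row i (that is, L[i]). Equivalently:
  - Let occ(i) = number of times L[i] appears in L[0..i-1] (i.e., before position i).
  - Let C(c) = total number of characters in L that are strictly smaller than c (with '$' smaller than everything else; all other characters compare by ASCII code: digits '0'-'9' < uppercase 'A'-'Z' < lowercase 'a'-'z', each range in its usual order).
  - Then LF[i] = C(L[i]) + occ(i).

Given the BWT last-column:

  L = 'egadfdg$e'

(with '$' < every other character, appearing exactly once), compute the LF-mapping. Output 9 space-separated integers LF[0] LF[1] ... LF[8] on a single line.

Char counts: '$':1, 'a':1, 'd':2, 'e':2, 'f':1, 'g':2
C (first-col start): C('$')=0, C('a')=1, C('d')=2, C('e')=4, C('f')=6, C('g')=7
L[0]='e': occ=0, LF[0]=C('e')+0=4+0=4
L[1]='g': occ=0, LF[1]=C('g')+0=7+0=7
L[2]='a': occ=0, LF[2]=C('a')+0=1+0=1
L[3]='d': occ=0, LF[3]=C('d')+0=2+0=2
L[4]='f': occ=0, LF[4]=C('f')+0=6+0=6
L[5]='d': occ=1, LF[5]=C('d')+1=2+1=3
L[6]='g': occ=1, LF[6]=C('g')+1=7+1=8
L[7]='$': occ=0, LF[7]=C('$')+0=0+0=0
L[8]='e': occ=1, LF[8]=C('e')+1=4+1=5

Answer: 4 7 1 2 6 3 8 0 5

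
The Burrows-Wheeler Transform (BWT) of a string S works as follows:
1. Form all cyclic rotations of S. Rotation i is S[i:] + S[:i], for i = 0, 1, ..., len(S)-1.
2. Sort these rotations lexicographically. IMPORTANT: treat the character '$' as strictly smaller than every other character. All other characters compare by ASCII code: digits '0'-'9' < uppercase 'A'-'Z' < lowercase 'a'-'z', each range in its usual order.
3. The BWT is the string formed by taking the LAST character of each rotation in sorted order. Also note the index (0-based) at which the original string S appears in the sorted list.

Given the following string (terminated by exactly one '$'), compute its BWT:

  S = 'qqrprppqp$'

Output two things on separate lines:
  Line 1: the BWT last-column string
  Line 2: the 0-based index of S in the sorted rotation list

All 10 rotations (rotation i = S[i:]+S[:i]):
  rot[0] = qqrprppqp$
  rot[1] = qrprppqp$q
  rot[2] = rprppqp$qq
  rot[3] = prppqp$qqr
  rot[4] = rppqp$qqrp
  rot[5] = ppqp$qqrpr
  rot[6] = pqp$qqrprp
  rot[7] = qp$qqrprpp
  rot[8] = p$qqrprppq
  rot[9] = $qqrprppqp
Sorted (with $ < everything):
  sorted[0] = $qqrprppqp  (last char: 'p')
  sorted[1] = p$qqrprppq  (last char: 'q')
  sorted[2] = ppqp$qqrpr  (last char: 'r')
  sorted[3] = pqp$qqrprp  (last char: 'p')
  sorted[4] = prppqp$qqr  (last char: 'r')
  sorted[5] = qp$qqrprpp  (last char: 'p')
  sorted[6] = qqrprppqp$  (last char: '$')
  sorted[7] = qrprppqp$q  (last char: 'q')
  sorted[8] = rppqp$qqrp  (last char: 'p')
  sorted[9] = rprppqp$qq  (last char: 'q')
Last column: pqrprp$qpq
Original string S is at sorted index 6

Answer: pqrprp$qpq
6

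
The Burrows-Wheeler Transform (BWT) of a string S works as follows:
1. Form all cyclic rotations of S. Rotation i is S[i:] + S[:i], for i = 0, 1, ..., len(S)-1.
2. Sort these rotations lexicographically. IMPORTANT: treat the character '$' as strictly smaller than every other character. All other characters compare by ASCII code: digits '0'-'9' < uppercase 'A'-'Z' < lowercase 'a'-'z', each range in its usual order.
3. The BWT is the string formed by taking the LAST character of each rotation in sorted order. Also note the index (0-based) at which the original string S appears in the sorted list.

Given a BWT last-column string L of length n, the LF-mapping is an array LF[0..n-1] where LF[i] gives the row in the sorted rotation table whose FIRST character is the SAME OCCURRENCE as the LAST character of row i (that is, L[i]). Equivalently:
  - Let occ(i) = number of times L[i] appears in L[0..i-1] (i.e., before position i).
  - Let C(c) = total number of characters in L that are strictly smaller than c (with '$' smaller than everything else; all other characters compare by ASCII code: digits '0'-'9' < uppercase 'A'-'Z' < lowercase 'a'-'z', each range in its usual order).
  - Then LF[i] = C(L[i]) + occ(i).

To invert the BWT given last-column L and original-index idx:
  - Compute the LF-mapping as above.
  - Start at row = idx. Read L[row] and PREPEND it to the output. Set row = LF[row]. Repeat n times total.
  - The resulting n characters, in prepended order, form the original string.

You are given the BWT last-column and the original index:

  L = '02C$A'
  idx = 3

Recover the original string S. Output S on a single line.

Answer: AC20$

Derivation:
LF mapping: 1 2 4 0 3
Walk LF starting at row 3, prepending L[row]:
  step 1: row=3, L[3]='$', prepend. Next row=LF[3]=0
  step 2: row=0, L[0]='0', prepend. Next row=LF[0]=1
  step 3: row=1, L[1]='2', prepend. Next row=LF[1]=2
  step 4: row=2, L[2]='C', prepend. Next row=LF[2]=4
  step 5: row=4, L[4]='A', prepend. Next row=LF[4]=3
Reversed output: AC20$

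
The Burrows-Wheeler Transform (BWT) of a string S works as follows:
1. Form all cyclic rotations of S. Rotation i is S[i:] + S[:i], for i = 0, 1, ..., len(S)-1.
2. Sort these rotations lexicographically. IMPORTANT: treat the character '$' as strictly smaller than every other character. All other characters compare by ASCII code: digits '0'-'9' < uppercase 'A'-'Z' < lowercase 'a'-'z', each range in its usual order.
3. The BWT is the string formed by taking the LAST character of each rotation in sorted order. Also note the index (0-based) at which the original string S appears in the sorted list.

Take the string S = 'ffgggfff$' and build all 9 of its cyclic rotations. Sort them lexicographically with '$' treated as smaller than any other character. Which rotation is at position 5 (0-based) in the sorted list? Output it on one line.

Answer: fgggfff$f

Derivation:
All 9 rotations (rotation i = S[i:]+S[:i]):
  rot[0] = ffgggfff$
  rot[1] = fgggfff$f
  rot[2] = gggfff$ff
  rot[3] = ggfff$ffg
  rot[4] = gfff$ffgg
  rot[5] = fff$ffggg
  rot[6] = ff$ffgggf
  rot[7] = f$ffgggff
  rot[8] = $ffgggfff
Sorted (with $ < everything):
  sorted[0] = $ffgggfff
  sorted[1] = f$ffgggff
  sorted[2] = ff$ffgggf
  sorted[3] = fff$ffggg
  sorted[4] = ffgggfff$
  sorted[5] = fgggfff$f
  sorted[6] = gfff$ffgg
  sorted[7] = ggfff$ffg
  sorted[8] = gggfff$ff
sorted[5] = fgggfff$f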